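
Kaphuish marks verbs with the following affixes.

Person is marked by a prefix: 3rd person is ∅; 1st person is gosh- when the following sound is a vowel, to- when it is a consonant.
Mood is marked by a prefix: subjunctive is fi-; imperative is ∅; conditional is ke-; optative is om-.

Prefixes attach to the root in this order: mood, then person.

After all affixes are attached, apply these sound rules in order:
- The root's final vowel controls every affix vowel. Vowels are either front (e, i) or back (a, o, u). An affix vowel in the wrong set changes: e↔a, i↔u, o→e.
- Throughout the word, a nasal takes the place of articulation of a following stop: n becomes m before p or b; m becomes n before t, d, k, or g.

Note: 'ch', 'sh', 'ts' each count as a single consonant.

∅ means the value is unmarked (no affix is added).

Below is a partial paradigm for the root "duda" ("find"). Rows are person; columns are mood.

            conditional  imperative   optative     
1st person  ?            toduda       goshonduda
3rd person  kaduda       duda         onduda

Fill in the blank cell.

Attach mood conditional ke- → keduda.
Attach person 1st person to- (before consonant 'k') → tokeduda.
Apply vowel harmony: tokeduda → tokaduda.
Nasal assimilation: no change.

tokaduda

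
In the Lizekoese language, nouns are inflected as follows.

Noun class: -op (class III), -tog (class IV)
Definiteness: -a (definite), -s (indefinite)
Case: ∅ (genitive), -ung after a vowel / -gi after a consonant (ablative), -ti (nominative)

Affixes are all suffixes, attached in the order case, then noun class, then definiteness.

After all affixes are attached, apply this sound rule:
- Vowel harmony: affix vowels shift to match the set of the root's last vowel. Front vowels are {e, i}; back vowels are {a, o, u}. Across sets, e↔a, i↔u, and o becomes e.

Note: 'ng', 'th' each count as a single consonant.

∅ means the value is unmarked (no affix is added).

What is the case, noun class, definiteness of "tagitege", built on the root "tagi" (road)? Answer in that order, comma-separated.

genitive, class IV, definite

Segment: tagi-tog-a.
case: ∅ → genitive.
noun class: -tog → class IV.
definiteness: -a → definite.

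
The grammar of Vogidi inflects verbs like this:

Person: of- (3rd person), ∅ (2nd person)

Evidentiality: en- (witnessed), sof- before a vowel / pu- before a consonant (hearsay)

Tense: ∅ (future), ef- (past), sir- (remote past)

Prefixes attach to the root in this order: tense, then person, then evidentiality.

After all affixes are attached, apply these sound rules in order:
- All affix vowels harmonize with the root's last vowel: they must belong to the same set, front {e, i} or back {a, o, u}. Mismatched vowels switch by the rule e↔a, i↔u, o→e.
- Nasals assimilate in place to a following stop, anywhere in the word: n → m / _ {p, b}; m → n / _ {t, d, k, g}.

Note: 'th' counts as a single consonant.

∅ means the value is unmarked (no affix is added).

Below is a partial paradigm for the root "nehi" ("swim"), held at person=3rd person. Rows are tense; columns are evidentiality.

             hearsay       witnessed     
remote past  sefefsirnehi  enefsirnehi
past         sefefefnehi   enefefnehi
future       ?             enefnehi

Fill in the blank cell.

sefefnehi

tense = future: zero marking, form stays nehi.
Attach person 3rd person of- → ofnehi.
Attach evidentiality hearsay sof- (before vowel 'o') → sofofnehi.
Apply vowel harmony: sofofnehi → sefefnehi.
Nasal assimilation: no change.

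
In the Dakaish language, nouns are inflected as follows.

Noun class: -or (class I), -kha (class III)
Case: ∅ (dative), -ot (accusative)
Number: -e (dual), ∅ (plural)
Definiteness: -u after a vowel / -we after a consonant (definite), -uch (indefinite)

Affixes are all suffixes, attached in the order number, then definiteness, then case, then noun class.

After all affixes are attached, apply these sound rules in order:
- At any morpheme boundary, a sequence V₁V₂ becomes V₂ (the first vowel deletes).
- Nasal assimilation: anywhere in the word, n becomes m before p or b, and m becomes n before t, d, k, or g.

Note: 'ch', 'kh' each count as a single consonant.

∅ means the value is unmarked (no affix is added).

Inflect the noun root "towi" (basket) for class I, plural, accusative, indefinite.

number = plural: zero marking, form stays towi.
Attach definiteness indefinite -uch → towiuch.
Attach case accusative -ot → towiuchot.
Attach noun class class I -or → towiuchotor.
Apply vowel deletion: towiuchotor → towuchotor.
Nasal assimilation: no change.

towuchotor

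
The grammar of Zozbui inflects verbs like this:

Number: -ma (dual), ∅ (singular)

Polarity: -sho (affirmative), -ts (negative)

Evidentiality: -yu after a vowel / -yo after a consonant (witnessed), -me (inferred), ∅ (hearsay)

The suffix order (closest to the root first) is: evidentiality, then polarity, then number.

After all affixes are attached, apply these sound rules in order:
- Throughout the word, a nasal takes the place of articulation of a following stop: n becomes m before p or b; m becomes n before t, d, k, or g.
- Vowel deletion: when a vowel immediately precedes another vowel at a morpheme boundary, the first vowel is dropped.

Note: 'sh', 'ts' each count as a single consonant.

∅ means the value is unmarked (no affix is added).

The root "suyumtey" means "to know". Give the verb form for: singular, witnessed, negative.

Attach evidentiality witnessed -yo (after consonant 'y') → suyumteyyo.
Attach polarity negative -ts → suyumteyyots.
number = singular: zero marking, form stays suyumteyyots.
Apply nasal assimilation: suyumteyyots → suyunteyyots.
Vowel deletion: no change.

suyunteyyots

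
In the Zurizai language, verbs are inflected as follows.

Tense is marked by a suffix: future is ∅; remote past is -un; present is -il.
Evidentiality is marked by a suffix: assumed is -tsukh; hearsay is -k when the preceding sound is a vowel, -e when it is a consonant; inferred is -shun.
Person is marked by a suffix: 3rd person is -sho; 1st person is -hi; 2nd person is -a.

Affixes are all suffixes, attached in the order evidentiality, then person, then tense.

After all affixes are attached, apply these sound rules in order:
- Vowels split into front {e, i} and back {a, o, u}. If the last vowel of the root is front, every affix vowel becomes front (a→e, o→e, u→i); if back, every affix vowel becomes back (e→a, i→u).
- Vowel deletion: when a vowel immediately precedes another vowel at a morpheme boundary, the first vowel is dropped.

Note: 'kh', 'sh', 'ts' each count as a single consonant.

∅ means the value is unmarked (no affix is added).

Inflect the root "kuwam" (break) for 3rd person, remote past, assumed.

Attach evidentiality assumed -tsukh → kuwamtsukh.
Attach person 3rd person -sho → kuwamtsukhsho.
Attach tense remote past -un → kuwamtsukhshoun.
Vowel harmony: no change.
Apply vowel deletion: kuwamtsukhshoun → kuwamtsukhshun.

kuwamtsukhshun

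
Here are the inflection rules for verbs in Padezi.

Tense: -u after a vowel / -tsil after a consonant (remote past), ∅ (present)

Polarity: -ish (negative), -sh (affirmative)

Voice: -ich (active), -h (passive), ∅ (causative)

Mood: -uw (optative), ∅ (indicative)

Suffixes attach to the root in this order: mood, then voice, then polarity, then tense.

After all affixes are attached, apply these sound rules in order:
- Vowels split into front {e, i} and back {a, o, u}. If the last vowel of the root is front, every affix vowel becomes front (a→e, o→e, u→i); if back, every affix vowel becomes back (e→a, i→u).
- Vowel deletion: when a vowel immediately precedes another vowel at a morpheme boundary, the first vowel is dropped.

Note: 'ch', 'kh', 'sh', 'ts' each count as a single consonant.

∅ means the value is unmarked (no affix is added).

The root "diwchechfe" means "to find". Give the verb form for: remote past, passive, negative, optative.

Attach mood optative -uw → diwchechfeuw.
Attach voice passive -h → diwchechfeuwh.
Attach polarity negative -ish → diwchechfeuwhish.
Attach tense remote past -tsil (after consonant 'sh') → diwchechfeuwhishtsil.
Apply vowel harmony: diwchechfeuwhishtsil → diwchechfeiwhishtsil.
Apply vowel deletion: diwchechfeiwhishtsil → diwchechfiwhishtsil.

diwchechfiwhishtsil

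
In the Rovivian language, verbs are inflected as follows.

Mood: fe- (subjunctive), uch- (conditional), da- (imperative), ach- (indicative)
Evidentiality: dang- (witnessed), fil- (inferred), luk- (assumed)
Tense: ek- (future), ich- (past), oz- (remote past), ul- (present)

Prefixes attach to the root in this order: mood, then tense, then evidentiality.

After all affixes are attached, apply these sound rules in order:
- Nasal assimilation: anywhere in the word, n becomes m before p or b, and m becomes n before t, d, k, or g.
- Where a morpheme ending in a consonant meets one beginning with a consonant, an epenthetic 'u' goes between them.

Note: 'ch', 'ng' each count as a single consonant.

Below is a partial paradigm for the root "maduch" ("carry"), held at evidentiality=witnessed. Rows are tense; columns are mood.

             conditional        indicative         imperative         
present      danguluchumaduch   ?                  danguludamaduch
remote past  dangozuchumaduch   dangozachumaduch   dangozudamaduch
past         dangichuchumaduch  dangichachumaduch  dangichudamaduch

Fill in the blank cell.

Attach mood indicative ach- → achmaduch.
Attach tense present ul- → ulachmaduch.
Attach evidentiality witnessed dang- → dangulachmaduch.
Nasal assimilation: no change.
Apply epenthesis: dangulachmaduch → dangulachumaduch.

dangulachumaduch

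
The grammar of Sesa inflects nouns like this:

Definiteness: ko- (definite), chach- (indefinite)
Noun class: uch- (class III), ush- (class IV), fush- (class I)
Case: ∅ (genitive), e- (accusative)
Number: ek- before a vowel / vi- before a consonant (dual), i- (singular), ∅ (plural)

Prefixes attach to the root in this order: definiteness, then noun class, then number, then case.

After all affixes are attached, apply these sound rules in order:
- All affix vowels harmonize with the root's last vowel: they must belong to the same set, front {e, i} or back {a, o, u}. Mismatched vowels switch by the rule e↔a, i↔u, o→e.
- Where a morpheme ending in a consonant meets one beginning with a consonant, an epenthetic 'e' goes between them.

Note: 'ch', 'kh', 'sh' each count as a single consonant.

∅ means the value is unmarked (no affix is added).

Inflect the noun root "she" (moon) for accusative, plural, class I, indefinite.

efishechecheshe

Attach definiteness indefinite chach- → chachshe.
Attach noun class class I fush- → fushchachshe.
number = plural: zero marking, form stays fushchachshe.
Attach case accusative e- → efushchachshe.
Apply vowel harmony: efushchachshe → efishchechshe.
Apply epenthesis: efishchechshe → efishechecheshe.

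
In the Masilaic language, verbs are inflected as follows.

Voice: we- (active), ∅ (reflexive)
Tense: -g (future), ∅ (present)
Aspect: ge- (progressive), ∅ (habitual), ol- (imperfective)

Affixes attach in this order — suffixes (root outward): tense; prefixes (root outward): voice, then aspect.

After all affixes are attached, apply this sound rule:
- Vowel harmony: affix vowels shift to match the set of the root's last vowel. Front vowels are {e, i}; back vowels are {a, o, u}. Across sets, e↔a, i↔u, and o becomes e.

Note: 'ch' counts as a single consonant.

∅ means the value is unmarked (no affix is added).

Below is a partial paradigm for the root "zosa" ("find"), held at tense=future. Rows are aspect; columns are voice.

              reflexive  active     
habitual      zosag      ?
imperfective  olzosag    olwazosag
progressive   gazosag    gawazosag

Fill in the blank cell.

wazosag

Attach voice active we- → wezosa.
aspect = habitual: zero marking, form stays wezosa.
Attach tense future -g → wezosag.
Apply vowel harmony: wezosag → wazosag.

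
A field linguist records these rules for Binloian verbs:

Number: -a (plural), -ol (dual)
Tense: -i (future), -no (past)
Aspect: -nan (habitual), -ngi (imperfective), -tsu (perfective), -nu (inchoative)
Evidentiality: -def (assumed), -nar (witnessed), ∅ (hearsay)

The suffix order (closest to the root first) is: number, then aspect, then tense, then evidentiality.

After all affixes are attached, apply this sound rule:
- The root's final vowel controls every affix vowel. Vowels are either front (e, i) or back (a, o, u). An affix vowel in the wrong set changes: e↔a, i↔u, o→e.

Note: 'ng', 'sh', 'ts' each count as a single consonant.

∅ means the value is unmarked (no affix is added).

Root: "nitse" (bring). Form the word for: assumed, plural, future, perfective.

Attach number plural -a → nitsea.
Attach aspect perfective -tsu → nitseatsu.
Attach tense future -i → nitseatsui.
Attach evidentiality assumed -def → nitseatsuidef.
Apply vowel harmony: nitseatsuidef → nitseetsiidef.

nitseetsiidef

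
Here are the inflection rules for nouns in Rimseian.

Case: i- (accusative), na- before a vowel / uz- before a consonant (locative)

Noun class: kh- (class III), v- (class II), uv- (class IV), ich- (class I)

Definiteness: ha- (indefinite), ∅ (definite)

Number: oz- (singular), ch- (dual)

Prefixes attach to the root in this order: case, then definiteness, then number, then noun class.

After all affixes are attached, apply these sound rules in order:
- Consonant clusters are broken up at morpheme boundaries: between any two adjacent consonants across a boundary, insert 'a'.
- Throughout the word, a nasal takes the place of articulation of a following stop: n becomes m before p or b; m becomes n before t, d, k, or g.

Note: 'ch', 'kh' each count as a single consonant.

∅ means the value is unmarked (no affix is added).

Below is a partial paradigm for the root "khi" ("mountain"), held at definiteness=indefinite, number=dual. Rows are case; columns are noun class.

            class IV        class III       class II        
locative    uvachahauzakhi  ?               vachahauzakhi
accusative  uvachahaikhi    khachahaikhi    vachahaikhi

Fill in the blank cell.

khachahauzakhi

Attach case locative uz- (before consonant 'kh') → uzkhi.
Attach definiteness indefinite ha- → hauzkhi.
Attach number dual ch- → chhauzkhi.
Attach noun class class III kh- → khchhauzkhi.
Apply epenthesis: khchhauzkhi → khachahauzakhi.
Nasal assimilation: no change.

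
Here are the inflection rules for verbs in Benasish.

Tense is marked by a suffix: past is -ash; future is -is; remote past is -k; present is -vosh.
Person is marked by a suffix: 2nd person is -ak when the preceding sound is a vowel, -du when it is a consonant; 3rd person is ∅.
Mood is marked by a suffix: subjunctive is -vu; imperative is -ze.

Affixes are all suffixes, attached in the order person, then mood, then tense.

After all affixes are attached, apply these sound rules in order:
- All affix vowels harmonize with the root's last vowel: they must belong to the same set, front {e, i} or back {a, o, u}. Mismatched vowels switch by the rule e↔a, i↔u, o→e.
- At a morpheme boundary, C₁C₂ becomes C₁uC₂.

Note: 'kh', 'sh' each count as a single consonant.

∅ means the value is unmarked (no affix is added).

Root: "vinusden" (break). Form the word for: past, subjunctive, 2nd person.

vinusdenudiviesh

Attach person 2nd person -du (after consonant 'n') → vinusdendu.
Attach mood subjunctive -vu → vinusdenduvu.
Attach tense past -ash → vinusdenduvuash.
Apply vowel harmony: vinusdenduvuash → vinusdendiviesh.
Apply epenthesis: vinusdendiviesh → vinusdenudiviesh.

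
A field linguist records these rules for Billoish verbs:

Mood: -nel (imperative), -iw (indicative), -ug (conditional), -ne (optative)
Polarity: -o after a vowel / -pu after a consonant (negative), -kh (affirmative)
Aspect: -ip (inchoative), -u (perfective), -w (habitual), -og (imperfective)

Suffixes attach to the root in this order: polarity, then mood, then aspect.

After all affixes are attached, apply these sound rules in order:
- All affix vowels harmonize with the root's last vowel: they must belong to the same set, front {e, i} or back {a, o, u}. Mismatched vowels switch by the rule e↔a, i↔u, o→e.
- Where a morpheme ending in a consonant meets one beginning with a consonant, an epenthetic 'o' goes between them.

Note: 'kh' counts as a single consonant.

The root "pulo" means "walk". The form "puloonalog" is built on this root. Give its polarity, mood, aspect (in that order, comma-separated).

negative, imperative, imperfective

Segment: pulo-o-nel-og.
polarity: -o/pu → negative.
mood: -nel → imperative.
aspect: -og → imperfective.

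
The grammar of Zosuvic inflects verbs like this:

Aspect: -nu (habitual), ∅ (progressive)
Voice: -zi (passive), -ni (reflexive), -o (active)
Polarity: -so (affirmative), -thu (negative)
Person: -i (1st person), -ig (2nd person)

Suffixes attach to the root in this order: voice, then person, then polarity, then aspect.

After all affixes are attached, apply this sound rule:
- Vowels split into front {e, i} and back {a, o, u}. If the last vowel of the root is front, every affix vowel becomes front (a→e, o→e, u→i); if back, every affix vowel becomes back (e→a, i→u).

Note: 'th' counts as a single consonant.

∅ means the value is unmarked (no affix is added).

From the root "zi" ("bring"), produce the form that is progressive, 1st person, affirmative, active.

zieise

Attach voice active -o → zio.
Attach person 1st person -i → zioi.
Attach polarity affirmative -so → zioiso.
aspect = progressive: zero marking, form stays zioiso.
Apply vowel harmony: zioiso → zieise.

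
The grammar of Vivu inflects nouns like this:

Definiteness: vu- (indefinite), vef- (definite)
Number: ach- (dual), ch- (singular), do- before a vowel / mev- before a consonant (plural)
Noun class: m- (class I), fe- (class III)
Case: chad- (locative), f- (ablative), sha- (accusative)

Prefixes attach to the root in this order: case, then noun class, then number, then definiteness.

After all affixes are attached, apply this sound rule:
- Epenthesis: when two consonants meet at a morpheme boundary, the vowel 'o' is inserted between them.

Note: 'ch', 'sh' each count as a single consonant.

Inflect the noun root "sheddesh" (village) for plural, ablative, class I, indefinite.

Attach case ablative f- → fsheddesh.
Attach noun class class I m- → mfsheddesh.
Attach number plural mev- (before consonant 'm') → mevmfsheddesh.
Attach definiteness indefinite vu- → vumevmfsheddesh.
Apply epenthesis: vumevmfsheddesh → vumevomofosheddesh.

vumevomofosheddesh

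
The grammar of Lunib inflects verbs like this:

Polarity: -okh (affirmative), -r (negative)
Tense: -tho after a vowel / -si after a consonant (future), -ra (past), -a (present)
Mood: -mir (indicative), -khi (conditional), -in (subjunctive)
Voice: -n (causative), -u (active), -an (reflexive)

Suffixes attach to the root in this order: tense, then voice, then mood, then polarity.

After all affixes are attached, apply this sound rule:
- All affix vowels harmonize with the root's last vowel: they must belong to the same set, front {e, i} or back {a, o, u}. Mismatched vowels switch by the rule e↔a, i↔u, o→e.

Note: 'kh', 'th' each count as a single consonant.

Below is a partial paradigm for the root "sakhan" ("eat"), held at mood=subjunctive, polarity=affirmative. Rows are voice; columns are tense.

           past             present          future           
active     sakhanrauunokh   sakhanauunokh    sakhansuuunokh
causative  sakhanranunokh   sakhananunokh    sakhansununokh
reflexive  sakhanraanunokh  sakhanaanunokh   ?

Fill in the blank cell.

Attach tense future -si (after consonant 'n') → sakhansi.
Attach voice reflexive -an → sakhansian.
Attach mood subjunctive -in → sakhansianin.
Attach polarity affirmative -okh → sakhansianinokh.
Apply vowel harmony: sakhansianinokh → sakhansuanunokh.

sakhansuanunokh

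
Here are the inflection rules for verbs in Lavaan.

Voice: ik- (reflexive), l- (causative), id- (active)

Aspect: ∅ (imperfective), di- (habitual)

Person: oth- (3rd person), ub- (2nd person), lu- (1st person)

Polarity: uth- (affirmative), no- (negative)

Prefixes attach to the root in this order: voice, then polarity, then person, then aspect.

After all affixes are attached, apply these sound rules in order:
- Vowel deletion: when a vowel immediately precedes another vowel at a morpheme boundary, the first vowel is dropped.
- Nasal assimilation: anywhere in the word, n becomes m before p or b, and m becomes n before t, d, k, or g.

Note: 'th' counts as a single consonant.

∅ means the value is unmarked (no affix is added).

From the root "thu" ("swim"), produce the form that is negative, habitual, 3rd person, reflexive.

dothnikthu

Attach voice reflexive ik- → ikthu.
Attach polarity negative no- → noikthu.
Attach person 3rd person oth- → othnoikthu.
Attach aspect habitual di- → diothnoikthu.
Apply vowel deletion: diothnoikthu → dothnikthu.
Nasal assimilation: no change.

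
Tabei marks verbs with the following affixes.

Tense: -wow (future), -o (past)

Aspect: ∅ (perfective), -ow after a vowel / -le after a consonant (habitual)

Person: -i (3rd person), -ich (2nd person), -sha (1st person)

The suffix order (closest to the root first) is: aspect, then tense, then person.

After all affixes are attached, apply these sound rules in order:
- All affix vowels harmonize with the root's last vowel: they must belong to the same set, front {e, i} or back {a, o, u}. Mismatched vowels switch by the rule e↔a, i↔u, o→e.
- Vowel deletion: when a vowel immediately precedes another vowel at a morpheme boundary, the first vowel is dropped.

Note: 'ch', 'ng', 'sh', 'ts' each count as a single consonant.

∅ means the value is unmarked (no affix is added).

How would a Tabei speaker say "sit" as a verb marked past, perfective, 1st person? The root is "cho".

aspect = perfective: zero marking, form stays cho.
Attach tense past -o → choo.
Attach person 1st person -sha → choosha.
Vowel harmony: no change.
Apply vowel deletion: choosha → chosha.

chosha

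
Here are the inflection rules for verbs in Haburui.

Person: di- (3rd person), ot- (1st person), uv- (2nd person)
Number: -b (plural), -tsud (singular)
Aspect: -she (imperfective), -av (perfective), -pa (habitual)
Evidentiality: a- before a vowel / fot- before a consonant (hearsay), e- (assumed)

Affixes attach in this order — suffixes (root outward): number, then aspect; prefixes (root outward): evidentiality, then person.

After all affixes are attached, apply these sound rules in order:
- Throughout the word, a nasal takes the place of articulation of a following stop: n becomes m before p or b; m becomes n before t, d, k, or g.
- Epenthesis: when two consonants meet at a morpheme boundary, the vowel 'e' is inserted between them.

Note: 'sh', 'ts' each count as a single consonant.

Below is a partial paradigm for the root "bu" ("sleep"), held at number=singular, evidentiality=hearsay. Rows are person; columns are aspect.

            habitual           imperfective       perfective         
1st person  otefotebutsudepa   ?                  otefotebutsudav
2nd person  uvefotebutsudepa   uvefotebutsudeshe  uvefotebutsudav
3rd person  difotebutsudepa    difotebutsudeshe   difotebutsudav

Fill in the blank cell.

otefotebutsudeshe

Attach number singular -tsud → butsud.
Attach evidentiality hearsay fot- (before consonant 'b') → fotbutsud.
Attach person 1st person ot- → otfotbutsud.
Attach aspect imperfective -she → otfotbutsudshe.
Nasal assimilation: no change.
Apply epenthesis: otfotbutsudshe → otefotebutsudeshe.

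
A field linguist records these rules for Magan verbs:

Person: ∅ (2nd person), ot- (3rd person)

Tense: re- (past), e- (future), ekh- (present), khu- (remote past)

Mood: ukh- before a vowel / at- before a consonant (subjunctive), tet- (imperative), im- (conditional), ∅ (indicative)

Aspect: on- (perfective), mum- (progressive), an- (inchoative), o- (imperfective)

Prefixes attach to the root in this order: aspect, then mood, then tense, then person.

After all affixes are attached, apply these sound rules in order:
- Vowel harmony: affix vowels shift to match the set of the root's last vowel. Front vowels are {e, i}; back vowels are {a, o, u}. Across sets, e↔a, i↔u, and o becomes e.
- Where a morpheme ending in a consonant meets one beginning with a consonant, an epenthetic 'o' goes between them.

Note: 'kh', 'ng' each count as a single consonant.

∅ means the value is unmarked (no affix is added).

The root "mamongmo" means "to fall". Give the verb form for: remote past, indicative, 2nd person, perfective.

Attach aspect perfective on- → onmamongmo.
mood = indicative: zero marking, form stays onmamongmo.
Attach tense remote past khu- → khuonmamongmo.
person = 2nd person: zero marking, form stays khuonmamongmo.
Vowel harmony: no change.
Apply epenthesis: khuonmamongmo → khuonomamongmo.

khuonomamongmo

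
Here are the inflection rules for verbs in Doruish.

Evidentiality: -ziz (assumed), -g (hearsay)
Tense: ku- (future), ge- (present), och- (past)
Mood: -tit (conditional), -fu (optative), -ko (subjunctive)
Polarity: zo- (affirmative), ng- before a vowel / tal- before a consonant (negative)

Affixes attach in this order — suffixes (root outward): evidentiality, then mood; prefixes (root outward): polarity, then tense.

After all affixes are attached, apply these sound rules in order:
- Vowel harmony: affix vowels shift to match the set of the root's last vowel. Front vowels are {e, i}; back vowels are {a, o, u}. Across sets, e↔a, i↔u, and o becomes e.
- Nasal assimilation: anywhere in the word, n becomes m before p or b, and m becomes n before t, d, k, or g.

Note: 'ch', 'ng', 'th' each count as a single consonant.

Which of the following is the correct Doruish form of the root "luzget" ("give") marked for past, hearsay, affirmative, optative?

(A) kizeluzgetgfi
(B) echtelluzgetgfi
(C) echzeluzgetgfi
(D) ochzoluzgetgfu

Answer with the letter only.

Attach evidentiality hearsay -g → luzgetg.
Attach mood optative -fu → luzgetgfu.
Attach polarity affirmative zo- → zoluzgetgfu.
Attach tense past och- → ochzoluzgetgfu.
Apply vowel harmony: ochzoluzgetgfu → echzeluzgetgfi.
Nasal assimilation: no change.
So the correct form is echzeluzgetgfi, option (C).
(D) ochzoluzgetgfu is wrong: it fails to apply the sound rule(s).
(B) echtelluzgetgfi is wrong: it uses negative instead of affirmative for polarity.
(A) kizeluzgetgfi is wrong: it uses future instead of past for tense.

C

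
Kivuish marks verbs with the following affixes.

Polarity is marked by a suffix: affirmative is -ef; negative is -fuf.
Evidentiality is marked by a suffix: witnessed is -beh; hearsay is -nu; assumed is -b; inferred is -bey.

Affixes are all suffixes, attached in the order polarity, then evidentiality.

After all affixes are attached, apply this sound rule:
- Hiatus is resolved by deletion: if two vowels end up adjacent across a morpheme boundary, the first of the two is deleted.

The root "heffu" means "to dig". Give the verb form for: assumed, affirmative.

heffefb

Attach polarity affirmative -ef → heffuef.
Attach evidentiality assumed -b → heffuefb.
Apply vowel deletion: heffuefb → heffefb.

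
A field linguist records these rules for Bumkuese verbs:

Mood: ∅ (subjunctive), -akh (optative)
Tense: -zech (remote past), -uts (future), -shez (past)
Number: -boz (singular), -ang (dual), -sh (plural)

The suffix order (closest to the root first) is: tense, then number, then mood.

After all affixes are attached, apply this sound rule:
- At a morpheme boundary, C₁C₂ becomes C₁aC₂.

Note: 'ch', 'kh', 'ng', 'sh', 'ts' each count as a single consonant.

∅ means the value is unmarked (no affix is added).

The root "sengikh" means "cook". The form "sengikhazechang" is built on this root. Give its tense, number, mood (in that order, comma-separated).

Segment: sengikh-zech-ang.
tense: -zech → remote past.
number: -ang → dual.
mood: ∅ → subjunctive.

remote past, dual, subjunctive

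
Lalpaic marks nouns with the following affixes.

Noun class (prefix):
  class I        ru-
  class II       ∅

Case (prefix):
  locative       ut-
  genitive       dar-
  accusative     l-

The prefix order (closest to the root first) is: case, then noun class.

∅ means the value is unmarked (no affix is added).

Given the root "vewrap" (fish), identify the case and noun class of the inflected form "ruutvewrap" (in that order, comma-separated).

Segment: ru-ut-vewrap.
case: ut- → locative.
noun class: ru- → class I.

locative, class I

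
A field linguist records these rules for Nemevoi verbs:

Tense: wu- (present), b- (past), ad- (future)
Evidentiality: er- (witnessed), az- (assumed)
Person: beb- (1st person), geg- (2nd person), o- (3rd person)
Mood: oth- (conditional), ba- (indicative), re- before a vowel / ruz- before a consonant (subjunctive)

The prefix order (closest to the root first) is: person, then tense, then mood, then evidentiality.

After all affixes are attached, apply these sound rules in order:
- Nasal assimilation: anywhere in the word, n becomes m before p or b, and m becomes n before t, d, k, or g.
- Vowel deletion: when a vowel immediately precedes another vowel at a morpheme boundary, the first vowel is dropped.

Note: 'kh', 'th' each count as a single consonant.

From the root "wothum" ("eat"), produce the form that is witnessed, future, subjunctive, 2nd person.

erradgegwothum

Attach person 2nd person geg- → gegwothum.
Attach tense future ad- → adgegwothum.
Attach mood subjunctive re- (before vowel 'a') → readgegwothum.
Attach evidentiality witnessed er- → erreadgegwothum.
Nasal assimilation: no change.
Apply vowel deletion: erreadgegwothum → erradgegwothum.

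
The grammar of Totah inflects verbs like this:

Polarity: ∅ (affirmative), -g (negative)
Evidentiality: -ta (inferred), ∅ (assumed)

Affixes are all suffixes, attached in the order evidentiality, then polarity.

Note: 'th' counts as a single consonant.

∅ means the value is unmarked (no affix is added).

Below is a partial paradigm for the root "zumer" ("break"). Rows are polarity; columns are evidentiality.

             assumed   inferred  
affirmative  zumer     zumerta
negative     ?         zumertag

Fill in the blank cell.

evidentiality = assumed: zero marking, form stays zumer.
Attach polarity negative -g → zumerg.

zumerg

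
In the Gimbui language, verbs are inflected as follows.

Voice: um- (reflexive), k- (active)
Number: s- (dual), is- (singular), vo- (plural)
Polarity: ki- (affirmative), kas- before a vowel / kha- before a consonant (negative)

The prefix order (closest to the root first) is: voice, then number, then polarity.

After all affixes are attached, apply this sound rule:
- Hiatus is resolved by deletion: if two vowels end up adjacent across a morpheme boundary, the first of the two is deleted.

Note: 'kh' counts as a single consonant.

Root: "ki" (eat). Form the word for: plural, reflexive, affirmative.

kivumki

Attach voice reflexive um- → umki.
Attach number plural vo- → voumki.
Attach polarity affirmative ki- → kivoumki.
Apply vowel deletion: kivoumki → kivumki.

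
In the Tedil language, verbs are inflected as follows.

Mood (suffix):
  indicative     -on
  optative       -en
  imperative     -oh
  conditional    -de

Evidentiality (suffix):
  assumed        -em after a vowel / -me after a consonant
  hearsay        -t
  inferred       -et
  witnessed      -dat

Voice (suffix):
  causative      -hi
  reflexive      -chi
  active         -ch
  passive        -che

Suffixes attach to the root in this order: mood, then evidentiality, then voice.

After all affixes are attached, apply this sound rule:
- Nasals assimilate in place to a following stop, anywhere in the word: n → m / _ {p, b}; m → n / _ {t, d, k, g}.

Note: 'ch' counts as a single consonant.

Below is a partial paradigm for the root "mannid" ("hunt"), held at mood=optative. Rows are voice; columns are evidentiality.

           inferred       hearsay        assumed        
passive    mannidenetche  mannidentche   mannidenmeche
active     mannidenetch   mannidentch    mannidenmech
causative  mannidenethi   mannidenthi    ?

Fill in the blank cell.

mannidenmehi

Attach mood optative -en → manniden.
Attach evidentiality assumed -me (after consonant 'n') → mannidenme.
Attach voice causative -hi → mannidenmehi.
Nasal assimilation: no change.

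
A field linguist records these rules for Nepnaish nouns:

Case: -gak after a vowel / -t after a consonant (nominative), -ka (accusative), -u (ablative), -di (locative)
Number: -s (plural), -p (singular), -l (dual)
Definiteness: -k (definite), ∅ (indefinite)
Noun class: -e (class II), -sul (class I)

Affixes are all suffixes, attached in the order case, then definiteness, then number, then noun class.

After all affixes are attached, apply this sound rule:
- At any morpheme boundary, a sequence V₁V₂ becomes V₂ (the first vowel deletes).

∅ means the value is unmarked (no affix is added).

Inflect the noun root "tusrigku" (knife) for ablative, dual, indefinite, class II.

tusrigkule

Attach case ablative -u → tusrigkuu.
definiteness = indefinite: zero marking, form stays tusrigkuu.
Attach number dual -l → tusrigkuul.
Attach noun class class II -e → tusrigkuule.
Apply vowel deletion: tusrigkuule → tusrigkule.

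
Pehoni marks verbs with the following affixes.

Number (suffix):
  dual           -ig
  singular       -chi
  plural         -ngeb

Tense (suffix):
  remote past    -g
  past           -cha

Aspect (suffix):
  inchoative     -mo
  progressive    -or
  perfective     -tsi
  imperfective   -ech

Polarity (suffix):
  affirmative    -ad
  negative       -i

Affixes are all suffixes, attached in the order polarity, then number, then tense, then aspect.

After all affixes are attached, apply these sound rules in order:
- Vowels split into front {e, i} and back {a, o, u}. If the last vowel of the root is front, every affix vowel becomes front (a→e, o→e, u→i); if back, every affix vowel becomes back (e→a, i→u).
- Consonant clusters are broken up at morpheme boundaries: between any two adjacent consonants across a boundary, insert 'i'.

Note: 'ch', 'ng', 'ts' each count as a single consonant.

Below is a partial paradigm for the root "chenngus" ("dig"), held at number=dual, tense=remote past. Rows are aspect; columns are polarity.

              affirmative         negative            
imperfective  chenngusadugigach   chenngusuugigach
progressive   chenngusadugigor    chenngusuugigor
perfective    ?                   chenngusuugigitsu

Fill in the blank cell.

Attach polarity affirmative -ad → chenngusad.
Attach number dual -ig → chenngusadig.
Attach tense remote past -g → chenngusadigg.
Attach aspect perfective -tsi → chenngusadiggtsi.
Apply vowel harmony: chenngusadiggtsi → chenngusaduggtsu.
Apply epenthesis: chenngusaduggtsu → chenngusadugigitsu.

chenngusadugigitsu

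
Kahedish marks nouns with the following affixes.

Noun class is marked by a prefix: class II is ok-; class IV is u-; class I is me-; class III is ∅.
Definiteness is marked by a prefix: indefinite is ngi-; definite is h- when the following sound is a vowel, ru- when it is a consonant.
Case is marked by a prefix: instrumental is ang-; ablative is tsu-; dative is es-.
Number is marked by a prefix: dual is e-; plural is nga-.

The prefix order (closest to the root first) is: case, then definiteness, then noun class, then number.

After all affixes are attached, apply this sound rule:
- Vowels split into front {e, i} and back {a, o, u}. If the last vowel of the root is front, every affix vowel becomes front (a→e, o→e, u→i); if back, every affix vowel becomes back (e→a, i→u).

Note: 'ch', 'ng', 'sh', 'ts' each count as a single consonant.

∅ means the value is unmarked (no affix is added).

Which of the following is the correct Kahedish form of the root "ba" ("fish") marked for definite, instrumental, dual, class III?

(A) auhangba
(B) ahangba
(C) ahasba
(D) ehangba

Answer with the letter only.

B

Attach case instrumental ang- → angba.
Attach definiteness definite h- (before vowel 'a') → hangba.
noun class = class III: zero marking, form stays hangba.
Attach number dual e- → ehangba.
Apply vowel harmony: ehangba → ahangba.
So the correct form is ahangba, option (B).
(A) auhangba is wrong: it uses class IV instead of class III for noun class.
(D) ehangba is wrong: it fails to apply the sound rule(s).
(C) ahasba is wrong: it uses dative instead of instrumental for case.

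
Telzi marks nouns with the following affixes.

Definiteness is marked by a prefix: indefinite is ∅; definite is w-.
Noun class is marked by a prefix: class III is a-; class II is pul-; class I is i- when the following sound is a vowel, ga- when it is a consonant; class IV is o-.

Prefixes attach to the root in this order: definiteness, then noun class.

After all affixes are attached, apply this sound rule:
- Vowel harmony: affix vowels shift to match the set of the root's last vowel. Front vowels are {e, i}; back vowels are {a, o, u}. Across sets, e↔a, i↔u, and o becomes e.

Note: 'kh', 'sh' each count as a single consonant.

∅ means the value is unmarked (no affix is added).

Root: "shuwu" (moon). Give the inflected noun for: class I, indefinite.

definiteness = indefinite: zero marking, form stays shuwu.
Attach noun class class I ga- (before consonant 'sh') → gashuwu.
Vowel harmony: no change.

gashuwu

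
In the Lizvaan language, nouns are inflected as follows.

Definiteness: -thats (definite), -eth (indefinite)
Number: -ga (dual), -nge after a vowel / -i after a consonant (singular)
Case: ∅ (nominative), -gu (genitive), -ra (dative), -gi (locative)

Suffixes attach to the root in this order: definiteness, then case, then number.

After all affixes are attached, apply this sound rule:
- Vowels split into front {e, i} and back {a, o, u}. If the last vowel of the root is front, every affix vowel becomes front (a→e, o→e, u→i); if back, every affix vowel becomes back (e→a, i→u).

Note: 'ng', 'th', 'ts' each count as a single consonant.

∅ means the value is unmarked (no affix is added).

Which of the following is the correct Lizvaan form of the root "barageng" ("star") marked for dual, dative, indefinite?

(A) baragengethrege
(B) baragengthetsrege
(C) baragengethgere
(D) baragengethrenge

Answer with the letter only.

A

Attach definiteness indefinite -eth → baragengeth.
Attach case dative -ra → baragengethra.
Attach number dual -ga → baragengethraga.
Apply vowel harmony: baragengethraga → baragengethrege.
So the correct form is baragengethrege, option (A).
(C) baragengethgere is wrong: it has the affixes in the wrong order.
(D) baragengethrenge is wrong: it uses singular instead of dual for number.
(B) baragengthetsrege is wrong: it uses definite instead of indefinite for definiteness.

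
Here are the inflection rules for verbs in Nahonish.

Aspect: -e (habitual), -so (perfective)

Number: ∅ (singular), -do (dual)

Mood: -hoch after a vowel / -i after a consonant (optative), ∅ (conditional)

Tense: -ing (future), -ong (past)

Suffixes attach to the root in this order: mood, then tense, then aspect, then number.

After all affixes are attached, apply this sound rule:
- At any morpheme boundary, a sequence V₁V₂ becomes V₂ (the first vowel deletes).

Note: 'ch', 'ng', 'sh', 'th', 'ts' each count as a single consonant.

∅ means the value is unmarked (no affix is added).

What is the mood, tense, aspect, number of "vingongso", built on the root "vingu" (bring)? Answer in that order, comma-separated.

Segment: vingu-ong-so.
mood: ∅ → conditional.
tense: -ong → past.
aspect: -so → perfective.
number: ∅ → singular.

conditional, past, perfective, singular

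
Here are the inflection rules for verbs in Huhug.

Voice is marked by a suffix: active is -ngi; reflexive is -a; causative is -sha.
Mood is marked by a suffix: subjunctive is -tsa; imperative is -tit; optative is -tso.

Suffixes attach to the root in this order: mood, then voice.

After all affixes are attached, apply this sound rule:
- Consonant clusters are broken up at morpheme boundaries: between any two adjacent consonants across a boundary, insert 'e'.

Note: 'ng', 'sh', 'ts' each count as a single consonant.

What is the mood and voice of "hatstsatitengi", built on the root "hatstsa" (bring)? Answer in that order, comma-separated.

imperative, active

Segment: hatstsa-tit-ngi.
mood: -tit → imperative.
voice: -ngi → active.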